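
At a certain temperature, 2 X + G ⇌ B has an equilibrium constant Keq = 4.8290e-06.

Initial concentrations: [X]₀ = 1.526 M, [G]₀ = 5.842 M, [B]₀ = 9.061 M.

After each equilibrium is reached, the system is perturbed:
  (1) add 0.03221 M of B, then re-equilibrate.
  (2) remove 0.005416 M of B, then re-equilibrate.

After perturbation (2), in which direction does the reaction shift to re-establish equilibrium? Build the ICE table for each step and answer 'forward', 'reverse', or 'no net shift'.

Direction: forward

Q₀ = 0.666 vs Keq = 4.8290e-06 ⇒ Q>K, reverse
Step 1:
                   X          G          B
  I            1.526      5.842      9.061
  C            18.07      9.033     -9.033
  E            19.59      14.88    0.02758
  solve Keq expr → x = -9.033; check Q = 4.8290e-06
Then add 0.03221 M of B.
Step 2:
                   X          G          B
  I            19.59      14.88    0.05979
  C          0.06394    0.03197   -0.03197
  E            19.66      14.91    0.02782
  solve Keq expr → x = -0.03197; check Q = 4.8290e-06
Then remove 0.005416 M of B.
Step 3:
                   X          G          B
  I            19.66      14.91     0.0224
  C         -0.01075  -0.005376   0.005376
  E            19.65       14.9    0.02777
  solve Keq expr → x = 0.005376; check Q = 4.8290e-06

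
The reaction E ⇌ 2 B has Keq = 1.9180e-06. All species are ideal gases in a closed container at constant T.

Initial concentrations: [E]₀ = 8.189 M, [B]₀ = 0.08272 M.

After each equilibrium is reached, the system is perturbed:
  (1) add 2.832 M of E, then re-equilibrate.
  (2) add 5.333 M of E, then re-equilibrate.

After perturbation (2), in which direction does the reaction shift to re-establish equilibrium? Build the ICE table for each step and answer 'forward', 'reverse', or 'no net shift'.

Direction: forward

Q₀ = 8.3558e-04 vs Keq = 1.9180e-06 ⇒ Q>K, reverse
Step 1:
                  E         B
  init        8.189   0.08272
  Δ         0.03937  -0.07875
  eq          8.228  0.003973
  solve Keq expr → x = -0.03937; check Q = 1.9180e-06
Then add 2.832 M of E.
Step 2:
                  E         B
  init        11.06  0.003973
  Δ       -3.1656e-04 6.3312e-04
  eq          11.06  0.004606
  solve Keq expr → x = 3.1656e-04; check Q = 1.9180e-06
Then add 5.333 M of E.
Step 3:
                  E         B
  init        16.39  0.004606
  Δ       -5.0072e-04  0.001001
  eq          16.39  0.005607
  solve Keq expr → x = 5.0072e-04; check Q = 1.9180e-06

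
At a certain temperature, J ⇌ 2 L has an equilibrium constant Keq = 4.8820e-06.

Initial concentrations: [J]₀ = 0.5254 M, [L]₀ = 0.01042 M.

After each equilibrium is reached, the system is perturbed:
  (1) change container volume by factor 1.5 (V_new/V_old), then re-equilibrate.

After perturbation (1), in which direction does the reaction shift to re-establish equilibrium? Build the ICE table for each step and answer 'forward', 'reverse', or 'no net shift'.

Direction: forward

Q₀ = 2.0665e-04 vs Keq = 4.8820e-06 ⇒ Q>K, reverse
Step 1:
                  J         L
  Initial    0.5254   0.01042
  Change   0.004406 -0.008812
  Equil      0.5298  0.001608
  solve Keq expr → x = -0.004406; check Q = 4.8820e-06
Then change container volume by factor 1.5 (V_new/V_old).
Step 2:
                  J         L
  Initial    0.3532  0.001072
  Change  -1.2037e-04 2.4074e-04
  Equil      0.3531  0.001313
  solve Keq expr → x = 1.2037e-04; check Q = 4.8820e-06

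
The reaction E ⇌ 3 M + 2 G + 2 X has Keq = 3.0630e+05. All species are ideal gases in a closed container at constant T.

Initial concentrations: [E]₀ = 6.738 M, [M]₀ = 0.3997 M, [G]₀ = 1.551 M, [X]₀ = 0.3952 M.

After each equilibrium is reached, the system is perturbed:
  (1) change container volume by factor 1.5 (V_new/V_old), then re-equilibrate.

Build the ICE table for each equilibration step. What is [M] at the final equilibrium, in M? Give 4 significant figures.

Q₀ = 0.003561 vs Keq = 3.0630e+05 ⇒ Q<K, forward
Step 1:
                    E           M           G           X
  Initial       6.738      0.3997       1.551      0.3952
  Change       -2.785       8.355        5.57        5.57
  Equil         3.953       8.755       7.121       5.965
  solve Keq expr → x = 2.785; check Q = 3.0630e+05
Then change container volume by factor 1.5 (V_new/V_old).
Step 2:
                    E           M           G           X
  Initial       2.635       5.836       4.747       3.977
  Change       -0.727       2.181       1.454       1.454
  Equil         1.908       8.017       6.201       5.431
  solve Keq expr → x = 0.727; check Q = 3.0630e+05

[M]_eq = 8.017 M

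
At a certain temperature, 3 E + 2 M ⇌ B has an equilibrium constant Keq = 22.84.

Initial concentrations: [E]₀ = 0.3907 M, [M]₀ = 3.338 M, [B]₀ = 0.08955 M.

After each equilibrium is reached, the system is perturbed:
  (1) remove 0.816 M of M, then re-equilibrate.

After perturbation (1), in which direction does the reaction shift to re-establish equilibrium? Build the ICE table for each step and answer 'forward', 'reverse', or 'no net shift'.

Q₀ = 0.1348 vs Keq = 22.84 ⇒ Q<K, forward
Step 1:
                    E           M           B
  init         0.3907       3.338     0.08955
  Δ           -0.2965     -0.1977     0.09883
  eq          0.09422        3.14      0.1884
  solve Keq expr → x = 0.09883; check Q = 22.84
Then remove 0.816 M of M.
Step 2:
                    E           M           B
  init        0.09422       2.324      0.1884
  Δ           0.01919      0.0128   -0.006398
  eq           0.1134       2.337       0.182
  solve Keq expr → x = -0.006398; check Q = 22.84

Direction: reverse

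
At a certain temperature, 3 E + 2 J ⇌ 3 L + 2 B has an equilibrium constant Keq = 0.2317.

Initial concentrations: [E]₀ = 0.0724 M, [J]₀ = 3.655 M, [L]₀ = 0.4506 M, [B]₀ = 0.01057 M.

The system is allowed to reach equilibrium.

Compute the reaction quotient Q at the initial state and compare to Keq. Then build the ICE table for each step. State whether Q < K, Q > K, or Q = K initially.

Q₀ = 0.002016 vs Keq = 0.2317 ⇒ Q<K, forward
Step 1:
                   E          J          L          B
  I           0.0724      3.655     0.4506    0.01057
  C         -0.03653   -0.02435    0.03653    0.02435
  E          0.03587      3.631     0.4871    0.03492
  solve Keq expr → x = 0.01218; check Q = 0.2317

Q₀ = 0.002016; Q < K (proceeds forward)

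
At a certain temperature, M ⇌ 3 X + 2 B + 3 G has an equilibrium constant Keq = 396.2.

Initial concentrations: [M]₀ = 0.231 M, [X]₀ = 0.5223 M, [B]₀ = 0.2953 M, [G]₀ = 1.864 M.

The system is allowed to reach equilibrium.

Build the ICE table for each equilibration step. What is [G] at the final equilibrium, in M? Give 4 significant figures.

Q₀ = 0.3483 vs Keq = 396.2 ⇒ Q<K, forward
Step 1:
                  M         X         B         G
  Initial     0.231    0.5223    0.2953     1.864
  Change    -0.2036    0.6107    0.4071    0.6107
  Equil     0.02745     1.133    0.7024     2.475
  solve Keq expr → x = 0.2036; check Q = 396.2

[G]_eq = 2.475 M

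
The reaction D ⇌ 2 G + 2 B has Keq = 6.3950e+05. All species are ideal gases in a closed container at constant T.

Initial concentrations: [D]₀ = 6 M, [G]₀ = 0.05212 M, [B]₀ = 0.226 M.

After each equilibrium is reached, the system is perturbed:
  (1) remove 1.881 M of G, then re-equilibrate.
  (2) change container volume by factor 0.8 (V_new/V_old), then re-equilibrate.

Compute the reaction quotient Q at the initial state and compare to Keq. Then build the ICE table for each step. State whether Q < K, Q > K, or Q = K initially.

Q₀ = 2.3125e-05 vs Keq = 6.3950e+05 ⇒ Q<K, forward
Step 1:
                   D          G          B
  Initial          6    0.05212      0.226
  Change      -5.967      11.93      11.93
  Equil      0.03321      11.99      12.16
  solve Keq expr → x = 5.967; check Q = 6.3950e+05
Then remove 1.881 M of G.
Step 2:
                   D          G          B
  Initial    0.03321       10.1      12.16
  Change   -0.009445    0.01889    0.01889
  Equil      0.02377      10.12      12.18
  solve Keq expr → x = 0.009445; check Q = 6.3950e+05
Then change container volume by factor 0.8 (V_new/V_old).
Step 3:
                   D          G          B
  Initial    0.02971      12.65      15.22
  Change      0.0274   -0.05481   -0.05481
  Equil      0.05711       12.6      15.17
  solve Keq expr → x = -0.0274; check Q = 6.3950e+05

Q₀ = 2.3125e-05; Q < K (proceeds forward)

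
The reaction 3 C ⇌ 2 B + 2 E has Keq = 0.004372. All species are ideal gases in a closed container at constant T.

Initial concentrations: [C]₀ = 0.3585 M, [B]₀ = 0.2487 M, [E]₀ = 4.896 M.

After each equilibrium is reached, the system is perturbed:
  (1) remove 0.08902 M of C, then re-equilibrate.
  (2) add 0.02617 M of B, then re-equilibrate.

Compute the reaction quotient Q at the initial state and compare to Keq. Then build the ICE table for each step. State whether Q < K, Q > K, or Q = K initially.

Q₀ = 32.18; Q > K (proceeds reverse)

Q₀ = 32.18 vs Keq = 0.004372 ⇒ Q>K, reverse
Step 1:
                   C          B          E
  Initial     0.3585     0.2487      4.896
  Change      0.3601      -0.24      -0.24
  Equil       0.7186    0.00865      4.656
  solve Keq expr → x = -0.12; check Q = 0.004372
Then remove 0.08902 M of C.
Step 2:
                   C          B          E
  Initial     0.6296    0.00865      4.656
  Change    0.002274  -0.001516  -0.001516
  Equil       0.6318   0.007135      4.654
  solve Keq expr → x = -7.5792e-04; check Q = 0.004372
Then add 0.02617 M of B.
Step 3:
                   C          B          E
  Initial     0.6318     0.0333      4.654
  Change     0.03821   -0.02547   -0.02547
  Equil         0.67   0.007834      4.629
  solve Keq expr → x = -0.01274; check Q = 0.004372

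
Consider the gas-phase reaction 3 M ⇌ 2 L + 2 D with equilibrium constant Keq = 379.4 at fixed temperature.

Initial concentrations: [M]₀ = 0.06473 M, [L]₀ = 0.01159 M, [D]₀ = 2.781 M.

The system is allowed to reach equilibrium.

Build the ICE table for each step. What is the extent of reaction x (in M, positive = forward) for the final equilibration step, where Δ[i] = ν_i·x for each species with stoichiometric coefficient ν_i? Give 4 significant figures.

x = 0.01176 M

Q₀ = 3.83 vs Keq = 379.4 ⇒ Q<K, forward
Step 1:
                    M           L           D
  init        0.06473     0.01159       2.781
  Δ          -0.03528     0.02352     0.02352
  eq          0.02945     0.03511       2.805
  solve Keq expr → x = 0.01176; check Q = 379.4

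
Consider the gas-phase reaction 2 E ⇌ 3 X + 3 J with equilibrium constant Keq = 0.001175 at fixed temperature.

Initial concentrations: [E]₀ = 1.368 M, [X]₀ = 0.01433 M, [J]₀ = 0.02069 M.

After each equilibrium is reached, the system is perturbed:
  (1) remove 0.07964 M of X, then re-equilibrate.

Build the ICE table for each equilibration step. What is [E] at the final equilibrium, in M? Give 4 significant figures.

[E]_eq = 1.126 M

Q₀ = 1.3927e-11 vs Keq = 0.001175 ⇒ Q<K, forward
Step 1:
                    E           X           J
  init          1.368     0.01433     0.02069
  Δ           -0.2154      0.3231      0.3231
  eq            1.153      0.3374      0.3438
  solve Keq expr → x = 0.1077; check Q = 0.001175
Then remove 0.07964 M of X.
Step 2:
                    E           X           J
  init          1.153      0.2578      0.3438
  Δ          -0.02659     0.03989     0.03989
  eq            1.126      0.2977      0.3837
  solve Keq expr → x = 0.0133; check Q = 0.001175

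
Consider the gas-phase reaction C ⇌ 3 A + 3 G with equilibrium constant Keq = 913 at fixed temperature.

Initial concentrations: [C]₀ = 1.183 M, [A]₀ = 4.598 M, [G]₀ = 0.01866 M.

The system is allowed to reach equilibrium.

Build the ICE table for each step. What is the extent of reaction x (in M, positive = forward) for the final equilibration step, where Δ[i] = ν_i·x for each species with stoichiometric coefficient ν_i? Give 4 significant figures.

Q₀ = 5.3390e-04 vs Keq = 913 ⇒ Q<K, forward
Step 1:
                   C          A          G
  init         1.183      4.598    0.01866
  Δ          -0.4732      1.419      1.419
  eq          0.7098      6.017      1.438
  solve Keq expr → x = 0.4732; check Q = 913

x = 0.4732 M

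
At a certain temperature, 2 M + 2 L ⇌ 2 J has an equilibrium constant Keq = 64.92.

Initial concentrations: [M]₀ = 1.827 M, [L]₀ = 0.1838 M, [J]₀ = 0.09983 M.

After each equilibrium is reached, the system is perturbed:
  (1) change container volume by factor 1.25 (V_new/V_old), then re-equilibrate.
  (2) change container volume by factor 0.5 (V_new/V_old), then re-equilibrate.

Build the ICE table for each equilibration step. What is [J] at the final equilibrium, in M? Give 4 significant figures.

[J]_eq = 0.4335 M

Q₀ = 0.08838 vs Keq = 64.92 ⇒ Q<K, forward
Step 1:
                   M          L          J
  init         1.827     0.1838    0.09983
  Δ          -0.1641    -0.1641     0.1641
  eq           1.663     0.0197     0.2639
  solve Keq expr → x = 0.08205; check Q = 64.92
Then change container volume by factor 1.25 (V_new/V_old).
Step 2:
                   M          L          J
  init          1.33    0.01576     0.2111
  Δ         0.003556   0.003556  -0.003556
  eq           1.334    0.01932     0.2076
  solve Keq expr → x = -0.001778; check Q = 64.92
Then change container volume by factor 0.5 (V_new/V_old).
Step 3:
                   M          L          J
  init         2.668    0.03863     0.4152
  Δ         -0.01832   -0.01832    0.01832
  eq           2.649    0.02031     0.4335
  solve Keq expr → x = 0.009162; check Q = 64.92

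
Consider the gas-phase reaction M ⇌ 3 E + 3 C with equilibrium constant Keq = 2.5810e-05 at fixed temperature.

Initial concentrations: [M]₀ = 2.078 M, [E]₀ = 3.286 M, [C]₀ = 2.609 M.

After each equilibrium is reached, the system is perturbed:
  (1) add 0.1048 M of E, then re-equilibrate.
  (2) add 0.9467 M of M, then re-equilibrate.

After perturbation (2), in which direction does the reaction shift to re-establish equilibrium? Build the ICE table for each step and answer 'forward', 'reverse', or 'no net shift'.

Direction: forward

Q₀ = 303.2 vs Keq = 2.5810e-05 ⇒ Q>K, reverse
Step 1:
                  M         E         C
  Initial     2.078     3.286     2.609
  Change     0.8505    -2.551    -2.551
  Equil       2.928    0.7346   0.05756
  solve Keq expr → x = -0.8505; check Q = 2.5810e-05
Then add 0.1048 M of E.
Step 2:
                  M         E         C
  Initial     2.928    0.8394   0.05756
  Change   0.002255 -0.006764 -0.006764
  Equil       2.931    0.8326    0.0508
  solve Keq expr → x = -0.002255; check Q = 2.5810e-05
Then add 0.9467 M of M.
Step 3:
                  M         E         C
  Initial     3.877    0.8326    0.0508
  Change   -0.00155  0.004651  0.004651
  Equil       3.876    0.8372   0.05545
  solve Keq expr → x = 0.00155; check Q = 2.5810e-05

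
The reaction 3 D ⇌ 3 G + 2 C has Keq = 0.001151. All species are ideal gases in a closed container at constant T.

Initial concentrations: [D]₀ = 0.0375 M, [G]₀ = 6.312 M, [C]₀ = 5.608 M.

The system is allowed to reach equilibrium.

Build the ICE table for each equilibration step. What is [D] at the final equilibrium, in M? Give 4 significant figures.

Q₀ = 1.4998e+08 vs Keq = 0.001151 ⇒ Q>K, reverse
Step 1:
                   D          G          C
  init        0.0375      6.312      5.608
  Δ            5.875     -5.875     -3.917
  eq           5.913     0.4366      1.691
  solve Keq expr → x = -1.958; check Q = 0.001151

[D]_eq = 5.913 M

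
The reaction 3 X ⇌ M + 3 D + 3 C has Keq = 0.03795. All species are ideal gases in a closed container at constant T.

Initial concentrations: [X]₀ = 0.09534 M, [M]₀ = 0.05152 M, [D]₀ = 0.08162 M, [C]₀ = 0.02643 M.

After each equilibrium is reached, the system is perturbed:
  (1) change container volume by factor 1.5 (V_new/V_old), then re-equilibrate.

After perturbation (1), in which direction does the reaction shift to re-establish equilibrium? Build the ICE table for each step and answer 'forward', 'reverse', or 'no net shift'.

Direction: forward

Q₀ = 5.9680e-07 vs Keq = 0.03795 ⇒ Q<K, forward
Step 1:
                   X          M          D          C
  I          0.09534    0.05152    0.08162    0.02643
  C          -0.0752    0.02507     0.0752     0.0752
  E          0.02014    0.07659     0.1568     0.1016
  solve Keq expr → x = 0.02507; check Q = 0.03795
Then change container volume by factor 1.5 (V_new/V_old).
Step 2:
                   X          M          D          C
  I          0.01343    0.05106     0.1045    0.06775
  C        -0.004618   0.001539   0.004618   0.004618
  E         0.008808     0.0526     0.1092    0.07237
  solve Keq expr → x = 0.001539; check Q = 0.03795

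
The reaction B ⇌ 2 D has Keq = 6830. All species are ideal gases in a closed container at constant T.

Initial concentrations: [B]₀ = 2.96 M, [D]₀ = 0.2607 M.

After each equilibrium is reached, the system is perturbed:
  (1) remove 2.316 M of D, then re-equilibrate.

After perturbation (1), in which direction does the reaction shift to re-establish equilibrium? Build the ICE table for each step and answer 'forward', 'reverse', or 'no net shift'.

Q₀ = 0.02296 vs Keq = 6830 ⇒ Q<K, forward
Step 1:
                  B         D
  Initial      2.96    0.2607
  Change     -2.954     5.909
  Equil    0.005573      6.17
  solve Keq expr → x = 2.954; check Q = 6830
Then remove 2.316 M of D.
Step 2:
                  B         D
  Initial  0.005573     3.854
  Change  -0.003391  0.006782
  Equil    0.002182      3.86
  solve Keq expr → x = 0.003391; check Q = 6830

Direction: forward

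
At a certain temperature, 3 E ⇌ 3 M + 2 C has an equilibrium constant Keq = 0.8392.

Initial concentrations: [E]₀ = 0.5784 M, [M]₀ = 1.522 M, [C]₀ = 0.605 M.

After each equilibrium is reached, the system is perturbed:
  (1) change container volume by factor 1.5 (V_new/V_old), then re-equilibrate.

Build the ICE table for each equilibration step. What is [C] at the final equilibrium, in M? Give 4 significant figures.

[C]_eq = 0.3418 M

Q₀ = 6.669 vs Keq = 0.8392 ⇒ Q>K, reverse
Step 1:
                    E           M           C
  Initial      0.5784       1.522       0.605
  Change       0.2291     -0.2291     -0.1528
  Equil        0.8075       1.293      0.4522
  solve Keq expr → x = -0.07638; check Q = 0.8392
Then change container volume by factor 1.5 (V_new/V_old).
Step 2:
                    E           M           C
  Initial      0.5384      0.8619      0.3015
  Change      -0.0604      0.0604     0.04027
  Equil         0.478      0.9223      0.3418
  solve Keq expr → x = 0.02013; check Q = 0.8392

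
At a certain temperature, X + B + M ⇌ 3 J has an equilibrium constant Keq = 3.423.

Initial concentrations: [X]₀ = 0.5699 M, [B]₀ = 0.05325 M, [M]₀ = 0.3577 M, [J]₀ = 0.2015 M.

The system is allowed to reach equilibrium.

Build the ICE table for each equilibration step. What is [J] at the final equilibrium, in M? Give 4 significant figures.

[J]_eq = 0.2687 M

Q₀ = 0.7537 vs Keq = 3.423 ⇒ Q<K, forward
Step 1:
                   X          B          M          J
  I           0.5699    0.05325     0.3577     0.2015
  C         -0.02239   -0.02239   -0.02239    0.06717
  E           0.5475    0.03086     0.3353     0.2687
  solve Keq expr → x = 0.02239; check Q = 3.423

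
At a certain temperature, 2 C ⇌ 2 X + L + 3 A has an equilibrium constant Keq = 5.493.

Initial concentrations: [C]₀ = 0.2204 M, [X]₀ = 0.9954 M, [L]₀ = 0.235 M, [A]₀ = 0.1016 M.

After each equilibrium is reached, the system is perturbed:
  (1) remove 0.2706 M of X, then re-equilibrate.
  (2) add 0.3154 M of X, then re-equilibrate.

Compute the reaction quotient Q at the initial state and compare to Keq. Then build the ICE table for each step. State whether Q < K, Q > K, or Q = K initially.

Q₀ = 0.005027 vs Keq = 5.493 ⇒ Q<K, forward
Step 1:
                  C         X         L         A
  init       0.2204    0.9954     0.235    0.1016
  Δ         -0.1635    0.1635   0.08177    0.2453
  eq        0.05686     1.159    0.3168    0.3469
  solve Keq expr → x = 0.08177; check Q = 5.493
Then remove 0.2706 M of X.
Step 2:
                  C         X         L         A
  init      0.05686    0.8883    0.3168    0.3469
  Δ       -0.009659  0.009659  0.004829   0.01449
  eq        0.04721     0.898    0.3216    0.3614
  solve Keq expr → x = 0.004829; check Q = 5.493
Then add 0.3154 M of X.
Step 3:
                  C         X         L         A
  init      0.04721     1.213    0.3216    0.3614
  Δ         0.01115  -0.01115 -0.005573  -0.01672
  eq        0.05835     1.202     0.316    0.3447
  solve Keq expr → x = -0.005573; check Q = 5.493

Q₀ = 0.005027; Q < K (proceeds forward)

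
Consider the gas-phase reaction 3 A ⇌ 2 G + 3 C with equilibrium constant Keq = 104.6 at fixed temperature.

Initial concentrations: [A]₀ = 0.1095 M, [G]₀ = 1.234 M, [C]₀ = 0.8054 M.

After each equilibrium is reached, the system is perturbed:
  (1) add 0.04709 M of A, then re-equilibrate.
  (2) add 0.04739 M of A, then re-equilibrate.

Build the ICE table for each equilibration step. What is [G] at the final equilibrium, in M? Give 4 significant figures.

[G]_eq = 1.238 M

Q₀ = 605.9 vs Keq = 104.6 ⇒ Q>K, reverse
Step 1:
                  A         G         C
  I          0.1095     1.234    0.8054
  C         0.06656  -0.04437  -0.06656
  E          0.1761      1.19    0.7388
  solve Keq expr → x = -0.02219; check Q = 104.6
Then add 0.04709 M of A.
Step 2:
                  A         G         C
  I          0.2231      1.19    0.7388
  C        -0.03603   0.02402   0.03603
  E          0.1871     1.214    0.7749
  solve Keq expr → x = 0.01201; check Q = 104.6
Then add 0.04739 M of A.
Step 3:
                  A         G         C
  I          0.2345     1.214    0.7749
  C        -0.03609   0.02406   0.03609
  E          0.1984     1.238     0.811
  solve Keq expr → x = 0.01203; check Q = 104.6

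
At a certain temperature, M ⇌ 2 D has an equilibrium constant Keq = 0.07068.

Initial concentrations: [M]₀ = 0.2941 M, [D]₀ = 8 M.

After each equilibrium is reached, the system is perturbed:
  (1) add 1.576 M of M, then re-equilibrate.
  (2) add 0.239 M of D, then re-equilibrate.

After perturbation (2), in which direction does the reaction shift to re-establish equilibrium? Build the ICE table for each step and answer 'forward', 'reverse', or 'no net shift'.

Direction: reverse

Q₀ = 217.6 vs Keq = 0.07068 ⇒ Q>K, reverse
Step 1:
                   M          D
  Initial     0.2941          8
  Change       3.733     -7.466
  Equil        4.027     0.5335
  solve Keq expr → x = -3.733; check Q = 0.07068
Then add 1.576 M of M.
Step 2:
                   M          D
  Initial      5.603     0.5335
  Change    -0.04659    0.09317
  Equil        5.557     0.6267
  solve Keq expr → x = 0.04659; check Q = 0.07068
Then add 0.239 M of D.
Step 3:
                   M          D
  Initial      5.557     0.8657
  Change      0.1162    -0.2325
  Equil        5.673     0.6332
  solve Keq expr → x = -0.1162; check Q = 0.07068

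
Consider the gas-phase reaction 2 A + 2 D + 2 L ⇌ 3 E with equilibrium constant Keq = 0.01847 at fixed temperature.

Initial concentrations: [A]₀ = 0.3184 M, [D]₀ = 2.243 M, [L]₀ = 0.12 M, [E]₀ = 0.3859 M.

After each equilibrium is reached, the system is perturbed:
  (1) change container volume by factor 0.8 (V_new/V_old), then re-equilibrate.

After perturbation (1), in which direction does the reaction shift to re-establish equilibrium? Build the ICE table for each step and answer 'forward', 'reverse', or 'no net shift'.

Q₀ = 7.825 vs Keq = 0.01847 ⇒ Q>K, reverse
Step 1:
                    A           D           L           E
  I            0.3184       2.243        0.12      0.3859
  C            0.1708      0.1708      0.1708     -0.2563
  E            0.4892       2.414      0.2908      0.1296
  solve Keq expr → x = -0.08542; check Q = 0.01847
Then change container volume by factor 0.8 (V_new/V_old).
Step 2:
                    A           D           L           E
  I            0.6115       3.017      0.3635      0.1621
  C          -0.01901    -0.01901    -0.01901     0.02851
  E            0.5925       2.998      0.3445      0.1906
  solve Keq expr → x = 0.009504; check Q = 0.01847

Direction: forward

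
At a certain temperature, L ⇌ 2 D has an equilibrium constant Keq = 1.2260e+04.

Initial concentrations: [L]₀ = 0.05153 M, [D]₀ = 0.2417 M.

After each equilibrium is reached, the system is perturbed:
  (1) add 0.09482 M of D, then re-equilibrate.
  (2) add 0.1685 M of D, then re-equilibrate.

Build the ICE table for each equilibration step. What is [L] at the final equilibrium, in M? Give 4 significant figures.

[L]_eq = 3.0154e-05 M

Q₀ = 1.134 vs Keq = 1.2260e+04 ⇒ Q<K, forward
Step 1:
                   L          D
  Initial    0.05153     0.2417
  Change    -0.05152      0.103
  Equil   9.6938e-06     0.3447
  solve Keq expr → x = 0.05152; check Q = 1.2260e+04
Then add 0.09482 M of D.
Step 2:
                   L          D
  Initial 9.6938e-06     0.4396
  Change  6.0650e-06 -1.2130e-05
  Equil   1.5759e-05     0.4395
  solve Keq expr → x = -6.0650e-06; check Q = 1.2260e+04
Then add 0.1685 M of D.
Step 3:
                   L          D
  Initial 1.5759e-05      0.608
  Change  1.4395e-05 -2.8790e-05
  Equil   3.0154e-05      0.608
  solve Keq expr → x = -1.4395e-05; check Q = 1.2260e+04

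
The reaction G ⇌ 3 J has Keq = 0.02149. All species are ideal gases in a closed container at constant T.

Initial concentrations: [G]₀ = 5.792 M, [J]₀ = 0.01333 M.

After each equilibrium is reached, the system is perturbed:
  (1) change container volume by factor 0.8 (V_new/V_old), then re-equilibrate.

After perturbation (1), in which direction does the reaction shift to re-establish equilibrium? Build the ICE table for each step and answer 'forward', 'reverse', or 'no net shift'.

Direction: reverse

Q₀ = 4.0894e-07 vs Keq = 0.02149 ⇒ Q<K, forward
Step 1:
                  G         J
  I           5.792   0.01333
  C         -0.1604    0.4813
  E           5.632    0.4946
  solve Keq expr → x = 0.1604; check Q = 0.02149
Then change container volume by factor 0.8 (V_new/V_old).
Step 2:
                  G         J
  I           7.039    0.6183
  C         0.02825  -0.08475
  E           7.068    0.5335
  solve Keq expr → x = -0.02825; check Q = 0.02149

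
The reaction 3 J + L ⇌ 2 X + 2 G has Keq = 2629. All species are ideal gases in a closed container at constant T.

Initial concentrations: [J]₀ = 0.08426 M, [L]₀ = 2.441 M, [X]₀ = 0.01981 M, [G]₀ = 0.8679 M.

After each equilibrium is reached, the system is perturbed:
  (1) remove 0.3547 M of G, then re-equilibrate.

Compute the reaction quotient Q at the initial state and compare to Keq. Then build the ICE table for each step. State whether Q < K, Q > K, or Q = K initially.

Q₀ = 0.2024; Q < K (proceeds forward)

Q₀ = 0.2024 vs Keq = 2629 ⇒ Q<K, forward
Step 1:
                  J         L         X         G
  I         0.08426     2.441   0.01981    0.8679
  C        -0.07558  -0.02519   0.05039   0.05039
  E        0.008681     2.416    0.0702    0.9183
  solve Keq expr → x = 0.02519; check Q = 2629
Then remove 0.3547 M of G.
Step 2:
                  J         L         X         G
  I        0.008681     2.416    0.0702    0.5636
  C       -0.002308 -7.6937e-04  0.001539  0.001539
  E        0.006373     2.415   0.07173    0.5651
  solve Keq expr → x = 7.6937e-04; check Q = 2629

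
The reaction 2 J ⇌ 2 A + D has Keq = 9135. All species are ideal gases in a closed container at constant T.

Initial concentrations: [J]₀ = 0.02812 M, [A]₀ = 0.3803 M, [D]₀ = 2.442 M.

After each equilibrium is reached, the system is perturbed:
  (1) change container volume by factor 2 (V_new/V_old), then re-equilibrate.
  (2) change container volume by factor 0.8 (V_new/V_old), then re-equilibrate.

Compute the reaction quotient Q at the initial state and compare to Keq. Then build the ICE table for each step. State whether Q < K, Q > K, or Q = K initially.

Q₀ = 446.7; Q < K (proceeds forward)

Q₀ = 446.7 vs Keq = 9135 ⇒ Q<K, forward
Step 1:
                  J         A         D
  Initial   0.02812    0.3803     2.442
  Change   -0.02154   0.02154   0.01077
  Equil    0.006584    0.4018     2.453
  solve Keq expr → x = 0.01077; check Q = 9135
Then change container volume by factor 2 (V_new/V_old).
Step 2:
                  J         A         D
  Initial  0.003292    0.2009     1.226
  Change  -9.5278e-04 9.5278e-04 4.7639e-04
  Equil    0.002339    0.2019     1.227
  solve Keq expr → x = 4.7639e-04; check Q = 9135
Then change container volume by factor 0.8 (V_new/V_old).
Step 3:
                  J         A         D
  Initial  0.002924    0.2523     1.534
  Change  3.4058e-04 -3.4058e-04 -1.7029e-04
  Equil    0.003265     0.252     1.533
  solve Keq expr → x = -1.7029e-04; check Q = 9135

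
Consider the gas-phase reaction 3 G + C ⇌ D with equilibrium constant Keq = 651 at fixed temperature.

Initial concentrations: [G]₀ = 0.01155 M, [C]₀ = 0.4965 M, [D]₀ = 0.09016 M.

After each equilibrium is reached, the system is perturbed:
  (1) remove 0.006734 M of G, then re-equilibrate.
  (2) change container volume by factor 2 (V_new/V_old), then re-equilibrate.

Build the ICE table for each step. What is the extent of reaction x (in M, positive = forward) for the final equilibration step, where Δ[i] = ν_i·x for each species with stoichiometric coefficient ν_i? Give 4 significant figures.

Q₀ = 1.1786e+05 vs Keq = 651 ⇒ Q>K, reverse
Step 1:
                   G          C          D
  Initial    0.01155     0.4965    0.09016
  Change     0.04893    0.01631   -0.01631
  Equil      0.06048     0.5128    0.07385
  solve Keq expr → x = -0.01631; check Q = 651
Then remove 0.006734 M of G.
Step 2:
                   G          C          D
  Initial    0.05375     0.5128    0.07385
  Change    0.006095   0.002032  -0.002032
  Equil      0.05984     0.5148    0.07182
  solve Keq expr → x = -0.002032; check Q = 651
Then change container volume by factor 2 (V_new/V_old).
Step 3:
                   G          C          D
  Initial    0.02992     0.2574    0.03591
  Change     0.02444   0.008145  -0.008145
  Equil      0.05436     0.2656    0.02776
  solve Keq expr → x = -0.008145; check Q = 651

x = -0.008145 M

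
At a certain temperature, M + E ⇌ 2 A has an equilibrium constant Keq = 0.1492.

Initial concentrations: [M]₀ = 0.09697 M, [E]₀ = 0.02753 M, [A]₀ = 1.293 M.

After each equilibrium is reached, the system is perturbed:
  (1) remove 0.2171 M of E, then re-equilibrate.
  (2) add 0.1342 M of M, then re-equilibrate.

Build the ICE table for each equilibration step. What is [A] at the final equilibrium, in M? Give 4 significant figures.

Q₀ = 626.3 vs Keq = 0.1492 ⇒ Q>K, reverse
Step 1:
                    M           E           A
  Initial     0.09697     0.02753       1.293
  Change       0.5319      0.5319      -1.064
  Equil        0.6289      0.5595      0.2291
  solve Keq expr → x = -0.5319; check Q = 0.1492
Then remove 0.2171 M of E.
Step 2:
                    M           E           A
  Initial      0.6289      0.3424      0.2291
  Change      0.02076     0.02076    -0.04151
  Equil        0.6497      0.3631      0.1876
  solve Keq expr → x = -0.02076; check Q = 0.1492
Then add 0.1342 M of M.
Step 3:
                    M           E           A
  Initial      0.7839      0.3631      0.1876
  Change    -0.007645   -0.007645     0.01529
  Equil        0.7762      0.3555      0.2029
  solve Keq expr → x = 0.007645; check Q = 0.1492

[A]_eq = 0.2029 M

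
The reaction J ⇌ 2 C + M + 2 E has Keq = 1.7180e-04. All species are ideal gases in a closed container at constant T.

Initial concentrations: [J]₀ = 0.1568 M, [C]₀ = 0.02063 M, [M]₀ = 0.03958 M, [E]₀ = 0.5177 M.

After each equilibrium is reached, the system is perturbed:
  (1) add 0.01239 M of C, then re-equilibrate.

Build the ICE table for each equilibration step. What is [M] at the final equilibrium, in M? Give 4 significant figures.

[M]_eq = 0.04558 M

Q₀ = 2.8793e-05 vs Keq = 1.7180e-04 ⇒ Q<K, forward
Step 1:
                    J           C           M           E
  Initial      0.1568     0.02063     0.03958      0.5177
  Change     -0.01048     0.02097     0.01048     0.02097
  Equil        0.1463      0.0416     0.05006      0.5387
  solve Keq expr → x = 0.01048; check Q = 1.7180e-04
Then add 0.01239 M of C.
Step 2:
                    J           C           M           E
  Initial      0.1463     0.05399     0.05006      0.5387
  Change     0.004488   -0.008976   -0.004488   -0.008976
  Equil        0.1508     0.04501     0.04558      0.5297
  solve Keq expr → x = -0.004488; check Q = 1.7180e-04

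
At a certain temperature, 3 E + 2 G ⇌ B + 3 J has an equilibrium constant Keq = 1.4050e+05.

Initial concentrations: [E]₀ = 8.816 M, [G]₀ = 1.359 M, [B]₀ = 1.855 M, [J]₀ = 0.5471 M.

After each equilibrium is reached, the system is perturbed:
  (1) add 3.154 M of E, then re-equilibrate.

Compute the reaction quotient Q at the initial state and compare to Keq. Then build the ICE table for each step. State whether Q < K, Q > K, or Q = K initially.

Q₀ = 2.4004e-04 vs Keq = 1.4050e+05 ⇒ Q<K, forward
Step 1:
                    E           G           B           J
  I             8.816       1.359       1.855      0.5471
  C            -2.037      -1.358       0.679       2.037
  E             6.779  9.9950e-04       2.534       2.584
  solve Keq expr → x = 0.679; check Q = 1.4050e+05
Then add 3.154 M of E.
Step 2:
                    E           G           B           J
  I             9.933  9.9950e-04       2.534       2.584
  C       -6.5352e-04 -4.3568e-04  2.1784e-04  6.5352e-04
  E             9.932  5.6381e-04       2.534       2.585
  solve Keq expr → x = 2.1784e-04; check Q = 1.4050e+05

Q₀ = 2.4004e-04; Q < K (proceeds forward)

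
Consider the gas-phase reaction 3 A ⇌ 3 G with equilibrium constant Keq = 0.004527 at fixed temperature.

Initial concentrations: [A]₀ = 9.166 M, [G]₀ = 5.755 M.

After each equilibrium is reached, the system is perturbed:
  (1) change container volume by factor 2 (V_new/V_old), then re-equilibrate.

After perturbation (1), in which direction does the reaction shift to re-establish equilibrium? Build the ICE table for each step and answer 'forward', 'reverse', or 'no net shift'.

Direction: no net shift

Q₀ = 0.2475 vs Keq = 0.004527 ⇒ Q>K, reverse
Step 1:
                  A         G
  I           9.166     5.755
  C           3.637    -3.637
  E            12.8     2.118
  solve Keq expr → x = -1.212; check Q = 0.004527
Then change container volume by factor 2 (V_new/V_old).
Step 2:
                  A         G
  I           6.402     1.059
  C               0         0
  E           6.402     1.059
  solve Keq expr → x = 0; check Q = 0.004527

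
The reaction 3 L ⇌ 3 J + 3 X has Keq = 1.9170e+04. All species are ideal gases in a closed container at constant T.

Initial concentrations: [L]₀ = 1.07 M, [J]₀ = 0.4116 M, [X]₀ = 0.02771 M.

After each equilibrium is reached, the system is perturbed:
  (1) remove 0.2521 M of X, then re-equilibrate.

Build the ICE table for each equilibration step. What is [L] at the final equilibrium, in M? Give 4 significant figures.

Q₀ = 1.2111e-06 vs Keq = 1.9170e+04 ⇒ Q<K, forward
Step 1:
                  L         J         X
  I            1.07    0.4116   0.02771
  C          -1.014     1.014     1.014
  E         0.05553     1.426     1.042
  solve Keq expr → x = 0.3382; check Q = 1.9170e+04
Then remove 0.2521 M of X.
Step 2:
                  L         J         X
  I         0.05553     1.426    0.7901
  C         -0.0124    0.0124    0.0124
  E         0.04313     1.438    0.8025
  solve Keq expr → x = 0.004133; check Q = 1.9170e+04

[L]_eq = 0.04313 M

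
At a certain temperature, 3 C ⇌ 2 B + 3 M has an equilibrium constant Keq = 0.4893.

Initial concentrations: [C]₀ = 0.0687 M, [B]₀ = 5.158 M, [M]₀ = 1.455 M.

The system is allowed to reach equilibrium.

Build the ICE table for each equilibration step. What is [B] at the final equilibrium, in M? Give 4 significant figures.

Q₀ = 2.5274e+05 vs Keq = 0.4893 ⇒ Q>K, reverse
Step 1:
                  C         B         M
  I          0.0687     5.158     1.455
  C            1.11     -0.74     -1.11
  E           1.179     4.418     0.345
  solve Keq expr → x = -0.37; check Q = 0.4893

[B]_eq = 4.418 M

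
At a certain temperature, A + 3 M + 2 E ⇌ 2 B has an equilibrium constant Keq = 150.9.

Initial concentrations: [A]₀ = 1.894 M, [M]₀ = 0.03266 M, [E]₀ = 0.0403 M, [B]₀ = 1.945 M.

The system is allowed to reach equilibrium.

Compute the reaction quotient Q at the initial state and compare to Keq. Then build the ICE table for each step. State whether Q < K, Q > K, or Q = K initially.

Q₀ = 3.5302e+07; Q > K (proceeds reverse)

Q₀ = 3.5302e+07 vs Keq = 150.9 ⇒ Q>K, reverse
Step 1:
                  A         M         E         B
  I           1.894   0.03266    0.0403     1.945
  C          0.1385    0.4156    0.2771   -0.2771
  E           2.033    0.4482    0.3174     1.668
  solve Keq expr → x = -0.1385; check Q = 150.9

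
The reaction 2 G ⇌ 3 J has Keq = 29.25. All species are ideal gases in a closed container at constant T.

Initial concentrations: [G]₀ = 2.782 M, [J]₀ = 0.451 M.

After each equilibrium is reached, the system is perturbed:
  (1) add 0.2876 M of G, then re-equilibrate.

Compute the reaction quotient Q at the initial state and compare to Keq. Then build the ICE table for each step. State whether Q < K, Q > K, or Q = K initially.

Q₀ = 0.01185 vs Keq = 29.25 ⇒ Q<K, forward
Step 1:
                   G          J
  I            2.782      0.451
  C            -1.77      2.655
  E            1.012      3.106
  solve Keq expr → x = 0.885; check Q = 29.25
Then add 0.2876 M of G.
Step 2:
                   G          J
  I              1.3      3.106
  C          -0.1646     0.2469
  E            1.135      3.353
  solve Keq expr → x = 0.08229; check Q = 29.25

Q₀ = 0.01185; Q < K (proceeds forward)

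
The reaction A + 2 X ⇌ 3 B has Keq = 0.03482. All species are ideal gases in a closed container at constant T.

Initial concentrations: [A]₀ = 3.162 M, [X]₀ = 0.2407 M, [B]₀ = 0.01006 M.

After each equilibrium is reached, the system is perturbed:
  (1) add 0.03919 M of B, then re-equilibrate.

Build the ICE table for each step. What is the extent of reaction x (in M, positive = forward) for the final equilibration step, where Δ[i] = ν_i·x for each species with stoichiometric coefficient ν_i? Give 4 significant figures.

Q₀ = 5.5575e-06 vs Keq = 0.03482 ⇒ Q<K, forward
Step 1:
                  A         X         B
  I           3.162    0.2407   0.01006
  C        -0.04263  -0.08525    0.1279
  E           3.119    0.1554    0.1379
  solve Keq expr → x = 0.04263; check Q = 0.03482
Then add 0.03919 M of B.
Step 2:
                  A         X         B
  I           3.119    0.1554    0.1771
  C        0.009384   0.01877  -0.02815
  E           3.129    0.1742     0.149
  solve Keq expr → x = -0.009384; check Q = 0.03482

x = -0.009384 M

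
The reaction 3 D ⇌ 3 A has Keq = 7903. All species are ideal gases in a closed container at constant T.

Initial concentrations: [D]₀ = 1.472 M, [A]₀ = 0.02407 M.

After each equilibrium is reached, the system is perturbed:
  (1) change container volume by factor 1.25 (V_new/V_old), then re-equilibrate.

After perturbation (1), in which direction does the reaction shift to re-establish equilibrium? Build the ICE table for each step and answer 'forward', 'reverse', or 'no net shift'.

Q₀ = 4.3722e-06 vs Keq = 7903 ⇒ Q<K, forward
Step 1:
                    D           A
  init          1.472     0.02407
  Δ              -1.4         1.4
  eq          0.07152       1.425
  solve Keq expr → x = 0.4668; check Q = 7903
Then change container volume by factor 1.25 (V_new/V_old).
Step 2:
                    D           A
  init        0.05721        1.14
  Δ                 0           0
  eq          0.05721        1.14
  solve Keq expr → x = 0; check Q = 7903

Direction: no net shift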